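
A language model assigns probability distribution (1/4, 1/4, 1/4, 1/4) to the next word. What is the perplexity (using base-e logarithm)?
4.0000

Perplexity is e^H (or exp(H) for natural log).

First, H = -Σ p log p = 1.3863 nats
Perplexity = e^1.3863 = 4.0000

Interpretation: The model's uncertainty is equivalent to choosing uniformly among 4.0 options.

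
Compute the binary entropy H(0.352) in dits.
0.2817 dits

The binary entropy function is:
H(p) = -p log(p) - (1-p) log(1-p)

H(0.352) = -0.352 × log_10(0.352) - 0.648 × log_10(0.648)
H(0.352) = 0.2817 dits

Note: Binary entropy is maximized at p=0.5 (H=1 bit) and minimized at p=0 or p=1 (H=0).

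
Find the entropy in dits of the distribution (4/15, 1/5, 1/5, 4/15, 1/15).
0.6641 dits

Shannon entropy is H(X) = -Σ p(x) log p(x).

For P = (4/15, 1/5, 1/5, 4/15, 1/15):
H = -4/15 × log_10(4/15) -1/5 × log_10(1/5) -1/5 × log_10(1/5) -4/15 × log_10(4/15) -1/15 × log_10(1/15)
H = 0.6641 dits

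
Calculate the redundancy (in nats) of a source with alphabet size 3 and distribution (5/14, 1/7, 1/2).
0.1063 nats

Redundancy measures how far a source is from maximum entropy:
R = H_max - H(X)

Maximum entropy for 3 symbols: H_max = log_e(3) = 1.0986 nats
Actual entropy: H(X) = 0.9923 nats
Redundancy: R = 1.0986 - 0.9923 = 0.1063 nats

This redundancy represents potential for compression: the source could be compressed by 0.1063 nats per symbol.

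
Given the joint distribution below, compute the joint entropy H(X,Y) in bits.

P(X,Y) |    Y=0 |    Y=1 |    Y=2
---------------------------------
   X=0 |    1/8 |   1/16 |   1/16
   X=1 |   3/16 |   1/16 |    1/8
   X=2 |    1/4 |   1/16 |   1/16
2.9528 bits

Joint entropy is H(X,Y) = -Σ_{x,y} p(x,y) log p(x,y).

Summing over all non-zero entries:
H(X,Y) = -[1/8·log_2(1/8) + 1/16·log_2(1/16) + 1/16·log_2(1/16) + 3/16·log_2(3/16) + 1/16·log_2(1/16) + 1/8·log_2(1/8) + 1/4·log_2(1/4) + 1/16·log_2(1/16) + 1/16·log_2(1/16)]
H(X,Y) = 2.9528 bits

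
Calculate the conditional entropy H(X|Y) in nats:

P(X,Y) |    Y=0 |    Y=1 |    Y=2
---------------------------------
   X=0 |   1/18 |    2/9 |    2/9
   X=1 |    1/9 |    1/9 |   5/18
0.6617 nats

Using the chain rule: H(X|Y) = H(X,Y) - H(Y)

First, compute H(X,Y) = 1.6731 nats

Marginal P(Y) = (1/6, 1/3, 1/2)
H(Y) = 1.0114 nats

H(X|Y) = H(X,Y) - H(Y) = 1.6731 - 1.0114 = 0.6617 nats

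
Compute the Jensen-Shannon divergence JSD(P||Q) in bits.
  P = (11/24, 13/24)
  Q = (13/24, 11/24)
0.0050 bits

Jensen-Shannon divergence is:
JSD(P||Q) = 0.5 × D_KL(P||M) + 0.5 × D_KL(Q||M)
where M = 0.5 × (P + Q) is the mixture distribution.

M = 0.5 × (11/24, 13/24) + 0.5 × (13/24, 11/24) = (1/2, 1/2)

D_KL(P||M) = 0.0050 bits
D_KL(Q||M) = 0.0050 bits

JSD(P||Q) = 0.5 × 0.0050 + 0.5 × 0.0050 = 0.0050 bits

Unlike KL divergence, JSD is symmetric and bounded: 0 ≤ JSD ≤ log(2).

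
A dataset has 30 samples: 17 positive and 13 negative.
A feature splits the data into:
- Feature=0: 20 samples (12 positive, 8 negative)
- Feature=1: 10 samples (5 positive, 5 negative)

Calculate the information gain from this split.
0.0065 bits

Information Gain = H(Y) - H(Y|Feature)

Before split:
P(positive) = 17/30 = 0.5667
H(Y) = 0.9871 bits

After split:
Feature=0: H = 0.9710 bits (weight = 20/30)
Feature=1: H = 1.0000 bits (weight = 10/30)
H(Y|Feature) = (20/30)×0.9710 + (10/30)×1.0000 = 0.9806 bits

Information Gain = 0.9871 - 0.9806 = 0.0065 bits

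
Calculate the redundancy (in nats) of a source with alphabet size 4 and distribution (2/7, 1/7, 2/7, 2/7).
0.0345 nats

Redundancy measures how far a source is from maximum entropy:
R = H_max - H(X)

Maximum entropy for 4 symbols: H_max = log_e(4) = 1.3863 nats
Actual entropy: H(X) = 1.3518 nats
Redundancy: R = 1.3863 - 1.3518 = 0.0345 nats

This redundancy represents potential for compression: the source could be compressed by 0.0345 nats per symbol.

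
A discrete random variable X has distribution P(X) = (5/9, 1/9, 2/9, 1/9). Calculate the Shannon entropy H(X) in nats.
1.1491 nats

Shannon entropy is H(X) = -Σ p(x) log p(x).

For P = (5/9, 1/9, 2/9, 1/9):
H = -5/9 × log_e(5/9) -1/9 × log_e(1/9) -2/9 × log_e(2/9) -1/9 × log_e(1/9)
H = 1.1491 nats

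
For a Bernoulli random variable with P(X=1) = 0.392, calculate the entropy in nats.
0.6696 nats

The binary entropy function is:
H(p) = -p log(p) - (1-p) log(1-p)

H(0.392) = -0.392 × log_e(0.392) - 0.608 × log_e(0.608)
H(0.392) = 0.6696 nats

Note: Binary entropy is maximized at p=0.5 (H=1 bit) and minimized at p=0 or p=1 (H=0).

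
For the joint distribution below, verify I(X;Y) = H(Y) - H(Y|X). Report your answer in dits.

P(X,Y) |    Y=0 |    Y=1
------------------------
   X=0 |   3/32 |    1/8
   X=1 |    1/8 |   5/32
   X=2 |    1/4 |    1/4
I(X;Y) = 0.0009 dits

Mutual information has multiple equivalent forms:
- I(X;Y) = H(X) - H(X|Y)
- I(X;Y) = H(Y) - H(Y|X)
- I(X;Y) = H(X) + H(Y) - H(X,Y)

Computing all quantities:
H(X) = 0.4498, H(Y) = 0.3002, H(X,Y) = 0.7491
H(X|Y) = 0.4490, H(Y|X) = 0.2993

Verification:
H(X) - H(X|Y) = 0.4498 - 0.4490 = 0.0009
H(Y) - H(Y|X) = 0.3002 - 0.2993 = 0.0009
H(X) + H(Y) - H(X,Y) = 0.4498 + 0.3002 - 0.7491 = 0.0009

All forms give I(X;Y) = 0.0009 dits. ✓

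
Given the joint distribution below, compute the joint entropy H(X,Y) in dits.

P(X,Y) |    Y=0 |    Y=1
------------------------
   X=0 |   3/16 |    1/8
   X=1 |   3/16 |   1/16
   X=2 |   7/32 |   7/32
0.7495 dits

Joint entropy is H(X,Y) = -Σ_{x,y} p(x,y) log p(x,y).

Summing over all non-zero entries:
H(X,Y) = -[3/16·log_10(3/16) + 1/8·log_10(1/8) + 3/16·log_10(3/16) + 1/16·log_10(1/16) + 7/32·log_10(7/32) + 7/32·log_10(7/32)]
H(X,Y) = 0.7495 dits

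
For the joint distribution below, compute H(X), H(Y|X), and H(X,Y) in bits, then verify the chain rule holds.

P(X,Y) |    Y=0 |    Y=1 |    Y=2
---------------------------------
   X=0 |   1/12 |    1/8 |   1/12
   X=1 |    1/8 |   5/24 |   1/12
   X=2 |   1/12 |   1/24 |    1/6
H(X,Y) = 3.0383, H(X) = 1.5632, H(Y|X) = 1.4751 (all in bits)

Chain rule: H(X,Y) = H(X) + H(Y|X)

Left side — joint entropy directly:
H(X,Y) = -Σ p(x,y) log p(x,y) = 3.0383 bits

Right side — compute H(Y|X) from the conditional distributions:
P(X) = (7/24, 5/12, 7/24), so H(X) = 1.5632 bits
H(Y|X) = Σ_x P(X=x) · H(Y|X=x):
  P(Y|X=0) = (2/7, 3/7, 2/7), H(Y|X=0) = 1.5567, weight P(X=0) = 7/24
  P(Y|X=1) = (3/10, 1/2, 1/5), H(Y|X=1) = 1.4855, weight P(X=1) = 5/12
  P(Y|X=2) = (2/7, 1/7, 4/7), H(Y|X=2) = 1.3788, weight P(X=2) = 7/24
H(Y|X) = 1.4751 bits

H(X) + H(Y|X) = 1.5632 + 1.4751 = 3.0383 bits

Both sides equal 3.0383 bits. ✓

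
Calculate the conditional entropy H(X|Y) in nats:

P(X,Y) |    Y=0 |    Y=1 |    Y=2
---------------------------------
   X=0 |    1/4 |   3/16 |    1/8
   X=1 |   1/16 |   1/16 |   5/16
0.5587 nats

Using the chain rule: H(X|Y) = H(X,Y) - H(Y)

First, compute H(X,Y) = 1.6304 nats

Marginal P(Y) = (5/16, 1/4, 7/16)
H(Y) = 1.0717 nats

H(X|Y) = H(X,Y) - H(Y) = 1.6304 - 1.0717 = 0.5587 nats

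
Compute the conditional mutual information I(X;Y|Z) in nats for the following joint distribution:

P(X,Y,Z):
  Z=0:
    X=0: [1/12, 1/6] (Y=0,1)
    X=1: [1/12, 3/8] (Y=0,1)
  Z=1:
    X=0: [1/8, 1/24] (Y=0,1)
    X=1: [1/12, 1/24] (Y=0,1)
0.0112 nats

Conditional mutual information: I(X;Y|Z) = H(X|Z) + H(Y|Z) - H(X,Y|Z)

H(Z) = 0.6036
H(X,Z) = 1.2627 → H(X|Z) = 0.6591
H(Y,Z) = 1.1646 → H(Y|Z) = 0.5610
H(X,Y,Z) = 1.8124 → H(X,Y|Z) = 1.2088

I(X;Y|Z) = 0.6591 + 0.5610 - 1.2088 = 0.0112 nats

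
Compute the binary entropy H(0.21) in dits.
0.2232 dits

The binary entropy function is:
H(p) = -p log(p) - (1-p) log(1-p)

H(0.21) = -0.21 × log_10(0.21) - 0.79 × log_10(0.79)
H(0.21) = 0.2232 dits

Note: Binary entropy is maximized at p=0.5 (H=1 bit) and minimized at p=0 or p=1 (H=0).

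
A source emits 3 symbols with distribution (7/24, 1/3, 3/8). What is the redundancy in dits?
0.0023 dits

Redundancy measures how far a source is from maximum entropy:
R = H_max - H(X)

Maximum entropy for 3 symbols: H_max = log_10(3) = 0.4771 dits
Actual entropy: H(X) = 0.4749 dits
Redundancy: R = 0.4771 - 0.4749 = 0.0023 dits

This redundancy represents potential for compression: the source could be compressed by 0.0023 dits per symbol.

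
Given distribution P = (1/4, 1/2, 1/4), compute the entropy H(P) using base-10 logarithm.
0.4515 dits

Shannon entropy is H(X) = -Σ p(x) log p(x).

For P = (1/4, 1/2, 1/4):
H = -1/4 × log_10(1/4) -1/2 × log_10(1/2) -1/4 × log_10(1/4)
H = 0.4515 dits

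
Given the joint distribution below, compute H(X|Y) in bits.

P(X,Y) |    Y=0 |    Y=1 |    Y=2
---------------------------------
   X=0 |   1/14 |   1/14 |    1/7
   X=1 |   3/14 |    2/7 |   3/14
0.8364 bits

Using the chain rule: H(X|Y) = H(X,Y) - H(Y)

First, compute H(X,Y) = 2.4138 bits

Marginal P(Y) = (2/7, 5/14, 5/14)
H(Y) = 1.5774 bits

H(X|Y) = H(X,Y) - H(Y) = 2.4138 - 1.5774 = 0.8364 bits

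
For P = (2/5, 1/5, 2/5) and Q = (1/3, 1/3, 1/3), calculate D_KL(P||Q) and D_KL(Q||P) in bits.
D_KL(P||Q) = 0.0630, D_KL(Q||P) = 0.0703

KL divergence is not symmetric: D_KL(P||Q) ≠ D_KL(Q||P) in general.

D_KL(P||Q) = 0.0630 bits
D_KL(Q||P) = 0.0703 bits

No, they are not equal!

This asymmetry is why KL divergence is not a true distance metric.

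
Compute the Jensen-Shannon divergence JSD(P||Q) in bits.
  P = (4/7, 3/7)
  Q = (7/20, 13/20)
0.0359 bits

Jensen-Shannon divergence is:
JSD(P||Q) = 0.5 × D_KL(P||M) + 0.5 × D_KL(Q||M)
where M = 0.5 × (P + Q) is the mixture distribution.

M = 0.5 × (4/7, 3/7) + 0.5 × (7/20, 13/20) = (0.460714, 0.539286)

D_KL(P||M) = 0.0355 bits
D_KL(Q||M) = 0.0363 bits

JSD(P||Q) = 0.5 × 0.0355 + 0.5 × 0.0363 = 0.0359 bits

Unlike KL divergence, JSD is symmetric and bounded: 0 ≤ JSD ≤ log(2).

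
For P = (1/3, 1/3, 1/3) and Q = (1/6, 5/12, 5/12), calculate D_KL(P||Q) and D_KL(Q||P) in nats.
D_KL(P||Q) = 0.0823, D_KL(Q||P) = 0.0704

KL divergence is not symmetric: D_KL(P||Q) ≠ D_KL(Q||P) in general.

D_KL(P||Q) = 0.0823 nats
D_KL(Q||P) = 0.0704 nats

No, they are not equal!

This asymmetry is why KL divergence is not a true distance metric.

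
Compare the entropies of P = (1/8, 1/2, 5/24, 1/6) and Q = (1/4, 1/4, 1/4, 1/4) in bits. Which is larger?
Q

Computing entropies in bits:
H(P) = 1.7773
H(Q) = 2.0000

Distribution Q has higher entropy.

Intuition: The distribution closer to uniform (more spread out) has higher entropy.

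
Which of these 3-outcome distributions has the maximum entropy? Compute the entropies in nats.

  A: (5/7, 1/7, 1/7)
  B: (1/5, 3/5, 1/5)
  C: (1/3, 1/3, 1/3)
C

For a discrete distribution over n outcomes, entropy is maximized by the uniform distribution.

Computing entropies:
H(A) = 0.7963 nats
H(B) = 0.9503 nats
H(C) = 1.0986 nats

The uniform distribution (where all probabilities equal 1/3) achieves the maximum entropy of log_e(3) = 1.0986 nats.

Distribution C has the highest entropy.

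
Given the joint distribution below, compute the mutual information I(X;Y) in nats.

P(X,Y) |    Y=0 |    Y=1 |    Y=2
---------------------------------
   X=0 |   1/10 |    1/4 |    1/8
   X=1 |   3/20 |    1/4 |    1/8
0.0038 nats

Mutual information: I(X;Y) = H(X) + H(Y) - H(X,Y)

Marginals:
P(X) = (19/40, 21/40), H(X) = 0.6919 nats
P(Y) = (1/4, 1/2, 1/4), H(Y) = 1.0397 nats

Joint entropy: H(X,Y) = 1.7278 nats

I(X;Y) = 0.6919 + 1.0397 - 1.7278 = 0.0038 nats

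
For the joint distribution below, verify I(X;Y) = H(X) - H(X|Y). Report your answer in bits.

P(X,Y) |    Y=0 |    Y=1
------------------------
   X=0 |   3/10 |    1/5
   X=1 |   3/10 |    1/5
I(X;Y) = 0.0000 bits

Mutual information has multiple equivalent forms:
- I(X;Y) = H(X) - H(X|Y)
- I(X;Y) = H(Y) - H(Y|X)
- I(X;Y) = H(X) + H(Y) - H(X,Y)

Computing all quantities:
H(X) = 1.0000, H(Y) = 0.9710, H(X,Y) = 1.9710
H(X|Y) = 1.0000, H(Y|X) = 0.9710

Verification:
H(X) - H(X|Y) = 1.0000 - 1.0000 = 0.0000
H(Y) - H(Y|X) = 0.9710 - 0.9710 = 0.0000
H(X) + H(Y) - H(X,Y) = 1.0000 + 0.9710 - 1.9710 = 0.0000

All forms give I(X;Y) = 0.0000 bits. ✓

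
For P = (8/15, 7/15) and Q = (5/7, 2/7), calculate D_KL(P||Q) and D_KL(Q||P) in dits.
D_KL(P||Q) = 0.0318, D_KL(Q||P) = 0.0297

KL divergence is not symmetric: D_KL(P||Q) ≠ D_KL(Q||P) in general.

D_KL(P||Q) = 0.0318 dits
D_KL(Q||P) = 0.0297 dits

No, they are not equal!

This asymmetry is why KL divergence is not a true distance metric.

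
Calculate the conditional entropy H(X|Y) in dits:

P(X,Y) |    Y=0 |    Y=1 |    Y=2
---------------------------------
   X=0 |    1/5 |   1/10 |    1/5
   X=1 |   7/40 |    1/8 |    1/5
0.3001 dits

Using the chain rule: H(X|Y) = H(X,Y) - H(Y)

First, compute H(X,Y) = 0.7647 dits

Marginal P(Y) = (3/8, 9/40, 2/5)
H(Y) = 0.4647 dits

H(X|Y) = H(X,Y) - H(Y) = 0.7647 - 0.4647 = 0.3001 dits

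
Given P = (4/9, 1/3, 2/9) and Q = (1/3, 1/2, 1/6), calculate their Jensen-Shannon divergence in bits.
0.0207 bits

Jensen-Shannon divergence is:
JSD(P||Q) = 0.5 × D_KL(P||M) + 0.5 × D_KL(Q||M)
where M = 0.5 × (P + Q) is the mixture distribution.

M = 0.5 × (4/9, 1/3, 2/9) + 0.5 × (1/3, 1/2, 1/6) = (7/18, 5/12, 7/36)

D_KL(P||M) = 0.0211 bits
D_KL(Q||M) = 0.0203 bits

JSD(P||Q) = 0.5 × 0.0211 + 0.5 × 0.0203 = 0.0207 bits

Unlike KL divergence, JSD is symmetric and bounded: 0 ≤ JSD ≤ log(2).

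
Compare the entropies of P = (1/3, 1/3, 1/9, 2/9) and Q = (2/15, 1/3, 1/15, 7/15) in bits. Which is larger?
P

Computing entropies in bits:
H(P) = 1.8911
H(Q) = 1.6895

Distribution P has higher entropy.

Intuition: The distribution closer to uniform (more spread out) has higher entropy.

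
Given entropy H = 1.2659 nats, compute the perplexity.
3.5463

Perplexity is e^H (or exp(H) for natural log).

H = 1.2659 nats
Perplexity = e^1.2659 = 3.5463

Interpretation: The model's uncertainty is equivalent to choosing uniformly among 3.5 options.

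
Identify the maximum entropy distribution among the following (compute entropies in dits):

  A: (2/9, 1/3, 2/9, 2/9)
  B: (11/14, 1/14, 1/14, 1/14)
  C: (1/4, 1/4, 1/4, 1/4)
C

For a discrete distribution over n outcomes, entropy is maximized by the uniform distribution.

Computing entropies:
H(A) = 0.5945 dits
H(B) = 0.3279 dits
H(C) = 0.6021 dits

The uniform distribution (where all probabilities equal 1/4) achieves the maximum entropy of log_10(4) = 0.6021 dits.

Distribution C has the highest entropy.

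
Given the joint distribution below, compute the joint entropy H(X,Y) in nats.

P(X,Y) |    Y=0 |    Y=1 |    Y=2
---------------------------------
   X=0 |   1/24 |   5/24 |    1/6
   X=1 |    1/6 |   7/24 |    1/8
1.6758 nats

Joint entropy is H(X,Y) = -Σ_{x,y} p(x,y) log p(x,y).

Summing over all non-zero entries:
H(X,Y) = -[1/24·log_e(1/24) + 5/24·log_e(5/24) + 1/6·log_e(1/6) + 1/6·log_e(1/6) + 7/24·log_e(7/24) + 1/8·log_e(1/8)]
H(X,Y) = 1.6758 nats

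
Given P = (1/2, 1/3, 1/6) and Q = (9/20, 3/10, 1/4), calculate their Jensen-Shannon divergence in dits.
0.0023 dits

Jensen-Shannon divergence is:
JSD(P||Q) = 0.5 × D_KL(P||M) + 0.5 × D_KL(Q||M)
where M = 0.5 × (P + Q) is the mixture distribution.

M = 0.5 × (1/2, 1/3, 1/6) + 0.5 × (9/20, 3/10, 1/4) = (19/40, 0.316667, 5/24)

D_KL(P||M) = 0.0024 dits
D_KL(Q||M) = 0.0022 dits

JSD(P||Q) = 0.5 × 0.0024 + 0.5 × 0.0022 = 0.0023 dits

Unlike KL divergence, JSD is symmetric and bounded: 0 ≤ JSD ≤ log(2).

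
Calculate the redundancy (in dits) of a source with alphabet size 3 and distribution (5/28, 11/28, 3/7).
0.0264 dits

Redundancy measures how far a source is from maximum entropy:
R = H_max - H(X)

Maximum entropy for 3 symbols: H_max = log_10(3) = 0.4771 dits
Actual entropy: H(X) = 0.4507 dits
Redundancy: R = 0.4771 - 0.4507 = 0.0264 dits

This redundancy represents potential for compression: the source could be compressed by 0.0264 dits per symbol.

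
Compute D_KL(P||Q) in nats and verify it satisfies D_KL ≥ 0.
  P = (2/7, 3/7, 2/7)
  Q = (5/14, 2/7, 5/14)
0.0463 nats

KL divergence satisfies the Gibbs inequality: D_KL(P||Q) ≥ 0 for all distributions P, Q.

D_KL(P||Q) = Σ p(x) log(p(x)/q(x))
Term by term:
  x=0: 2/7 × log_e[(2/7)/(5/14)] = -0.0638
  x=1: 3/7 × log_e[(3/7)/(2/7)] = 0.1738
  x=2: 2/7 × log_e[(2/7)/(5/14)] = -0.0638
D_KL(P||Q) = 0.0463 nats

D_KL(P||Q) = 0.0463 ≥ 0 ✓

This non-negativity is a fundamental property: relative entropy cannot be negative because it measures how different Q is from P.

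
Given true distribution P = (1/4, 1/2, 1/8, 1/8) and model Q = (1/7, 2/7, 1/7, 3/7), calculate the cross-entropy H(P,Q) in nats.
1.4620 nats

Cross-entropy: H(P,Q) = -Σ p(x) log q(x)

Alternatively: H(P,Q) = H(P) + D_KL(P||Q)
H(P) = 1.2130 nats
D_KL(P||Q) = 0.2490 nats

H(P,Q) = 1.2130 + 0.2490 = 1.4620 nats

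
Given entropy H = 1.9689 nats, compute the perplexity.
7.1628

Perplexity is e^H (or exp(H) for natural log).

H = 1.9689 nats
Perplexity = e^1.9689 = 7.1628

Interpretation: The model's uncertainty is equivalent to choosing uniformly among 7.2 options.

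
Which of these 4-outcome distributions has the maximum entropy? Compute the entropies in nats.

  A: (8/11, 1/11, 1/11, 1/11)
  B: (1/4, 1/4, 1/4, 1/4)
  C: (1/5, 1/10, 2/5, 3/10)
B

For a discrete distribution over n outcomes, entropy is maximized by the uniform distribution.

Computing entropies:
H(A) = 0.8856 nats
H(B) = 1.3863 nats
H(C) = 1.2799 nats

The uniform distribution (where all probabilities equal 1/4) achieves the maximum entropy of log_e(4) = 1.3863 nats.

Distribution B has the highest entropy.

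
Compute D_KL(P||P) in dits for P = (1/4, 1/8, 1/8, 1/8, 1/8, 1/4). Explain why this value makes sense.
0.0000 dits

KL divergence satisfies the Gibbs inequality: D_KL(P||Q) ≥ 0 for all distributions P, Q.

D_KL(P||Q) = Σ p(x) log(p(x)/q(x))
Each term is p(x) × log_10(p(x)/p(x)) = p(x) × log_10(1) = 0, so the sum is 0.
D_KL(P||Q) = 0.0000 dits

When P = Q, the KL divergence is exactly 0, as there is no 'divergence' between identical distributions.

This non-negativity is a fundamental property: relative entropy cannot be negative because it measures how different Q is from P.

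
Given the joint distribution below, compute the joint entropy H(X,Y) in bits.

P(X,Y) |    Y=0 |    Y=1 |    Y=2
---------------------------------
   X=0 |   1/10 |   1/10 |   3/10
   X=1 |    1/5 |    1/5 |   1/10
2.4464 bits

Joint entropy is H(X,Y) = -Σ_{x,y} p(x,y) log p(x,y).

Summing over all non-zero entries:
H(X,Y) = -[1/10·log_2(1/10) + 1/10·log_2(1/10) + 3/10·log_2(3/10) + 1/5·log_2(1/5) + 1/5·log_2(1/5) + 1/10·log_2(1/10)]
H(X,Y) = 2.4464 bits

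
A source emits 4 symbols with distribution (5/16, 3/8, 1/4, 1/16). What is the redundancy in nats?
0.1351 nats

Redundancy measures how far a source is from maximum entropy:
R = H_max - H(X)

Maximum entropy for 4 symbols: H_max = log_e(4) = 1.3863 nats
Actual entropy: H(X) = 1.2512 nats
Redundancy: R = 1.3863 - 1.2512 = 0.1351 nats

This redundancy represents potential for compression: the source could be compressed by 0.1351 nats per symbol.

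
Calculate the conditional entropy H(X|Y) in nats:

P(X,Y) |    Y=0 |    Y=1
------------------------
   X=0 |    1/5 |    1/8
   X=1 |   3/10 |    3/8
0.6177 nats

Using the chain rule: H(X|Y) = H(X,Y) - H(Y)

First, compute H(X,Y) = 1.3108 nats

Marginal P(Y) = (1/2, 1/2)
H(Y) = 0.6931 nats

H(X|Y) = H(X,Y) - H(Y) = 1.3108 - 0.6931 = 0.6177 nats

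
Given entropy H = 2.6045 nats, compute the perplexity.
13.5245

Perplexity is e^H (or exp(H) for natural log).

H = 2.6045 nats
Perplexity = e^2.6045 = 13.5245

Interpretation: The model's uncertainty is equivalent to choosing uniformly among 13.5 options.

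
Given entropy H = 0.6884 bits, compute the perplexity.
1.6115

Perplexity is 2^H (or exp(H) for natural log).

H = 0.6884 bits
Perplexity = 2^0.6884 = 1.6115

Interpretation: The model's uncertainty is equivalent to choosing uniformly among 1.6 options.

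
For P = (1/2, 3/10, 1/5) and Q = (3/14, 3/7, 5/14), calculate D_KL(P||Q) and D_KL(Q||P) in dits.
D_KL(P||Q) = 0.0872, D_KL(Q||P) = 0.0775

KL divergence is not symmetric: D_KL(P||Q) ≠ D_KL(Q||P) in general.

D_KL(P||Q) = 0.0872 dits
D_KL(Q||P) = 0.0775 dits

No, they are not equal!

This asymmetry is why KL divergence is not a true distance metric.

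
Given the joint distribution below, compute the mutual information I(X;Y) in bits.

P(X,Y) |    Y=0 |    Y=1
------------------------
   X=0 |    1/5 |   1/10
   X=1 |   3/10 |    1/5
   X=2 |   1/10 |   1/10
0.0100 bits

Mutual information: I(X;Y) = H(X) + H(Y) - H(X,Y)

Marginals:
P(X) = (3/10, 1/2, 1/5), H(X) = 1.4855 bits
P(Y) = (3/5, 2/5), H(Y) = 0.9710 bits

Joint entropy: H(X,Y) = 2.4464 bits

I(X;Y) = 1.4855 + 0.9710 - 2.4464 = 0.0100 bits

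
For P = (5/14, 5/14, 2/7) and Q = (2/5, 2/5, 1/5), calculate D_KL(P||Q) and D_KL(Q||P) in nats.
D_KL(P||Q) = 0.0210, D_KL(Q||P) = 0.0193

KL divergence is not symmetric: D_KL(P||Q) ≠ D_KL(Q||P) in general.

D_KL(P||Q) = 0.0210 nats
D_KL(Q||P) = 0.0193 nats

No, they are not equal!

This asymmetry is why KL divergence is not a true distance metric.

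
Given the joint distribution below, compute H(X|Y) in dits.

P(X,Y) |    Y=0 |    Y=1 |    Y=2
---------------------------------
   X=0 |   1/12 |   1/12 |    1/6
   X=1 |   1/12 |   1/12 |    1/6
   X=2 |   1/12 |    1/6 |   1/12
0.4607 dits

Using the chain rule: H(X|Y) = H(X,Y) - H(Y)

First, compute H(X,Y) = 0.9287 dits

Marginal P(Y) = (1/4, 1/3, 5/12)
H(Y) = 0.4680 dits

H(X|Y) = H(X,Y) - H(Y) = 0.9287 - 0.4680 = 0.4607 dits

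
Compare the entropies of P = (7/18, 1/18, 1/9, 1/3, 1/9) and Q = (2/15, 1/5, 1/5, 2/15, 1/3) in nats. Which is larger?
Q

Computing entropies in nats:
H(P) = 1.3823
H(Q) = 1.5473

Distribution Q has higher entropy.

Intuition: The distribution closer to uniform (more spread out) has higher entropy.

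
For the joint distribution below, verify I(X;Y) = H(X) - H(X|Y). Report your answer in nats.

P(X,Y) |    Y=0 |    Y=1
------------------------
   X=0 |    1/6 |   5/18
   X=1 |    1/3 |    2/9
I(X;Y) = 0.0252 nats

Mutual information has multiple equivalent forms:
- I(X;Y) = H(X) - H(X|Y)
- I(X;Y) = H(Y) - H(Y|X)
- I(X;Y) = H(X) + H(Y) - H(X,Y)

Computing all quantities:
H(X) = 0.6870, H(Y) = 0.6931, H(X,Y) = 1.3549
H(X|Y) = 0.6617, H(Y|X) = 0.6679

Verification:
H(X) - H(X|Y) = 0.6870 - 0.6617 = 0.0252
H(Y) - H(Y|X) = 0.6931 - 0.6679 = 0.0252
H(X) + H(Y) - H(X,Y) = 0.6870 + 0.6931 - 1.3549 = 0.0252

All forms give I(X;Y) = 0.0252 nats. ✓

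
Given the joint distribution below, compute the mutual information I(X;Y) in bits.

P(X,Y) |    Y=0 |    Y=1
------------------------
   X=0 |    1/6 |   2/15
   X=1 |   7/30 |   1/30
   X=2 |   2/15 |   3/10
0.1686 bits

Mutual information: I(X;Y) = H(X) + H(Y) - H(X,Y)

Marginals:
P(X) = (3/10, 4/15, 13/30), H(X) = 1.5524 bits
P(Y) = (8/15, 7/15), H(Y) = 0.9968 bits

Joint entropy: H(X,Y) = 2.3805 bits

I(X;Y) = 1.5524 + 0.9968 - 2.3805 = 0.1686 bits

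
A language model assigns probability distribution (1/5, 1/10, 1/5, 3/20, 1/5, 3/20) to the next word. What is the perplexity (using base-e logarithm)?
5.8419

Perplexity is e^H (or exp(H) for natural log).

First, H = -Σ p log p = 1.7651 nats
Perplexity = e^1.7651 = 5.8419

Interpretation: The model's uncertainty is equivalent to choosing uniformly among 5.8 options.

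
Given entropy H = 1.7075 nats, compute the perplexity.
5.5152

Perplexity is e^H (or exp(H) for natural log).

H = 1.7075 nats
Perplexity = e^1.7075 = 5.5152

Interpretation: The model's uncertainty is equivalent to choosing uniformly among 5.5 options.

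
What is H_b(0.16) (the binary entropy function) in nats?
0.4397 nats

The binary entropy function is:
H(p) = -p log(p) - (1-p) log(1-p)

H(0.16) = -0.16 × log_e(0.16) - 0.84 × log_e(0.84)
H(0.16) = 0.4397 nats

Note: Binary entropy is maximized at p=0.5 (H=1 bit) and minimized at p=0 or p=1 (H=0).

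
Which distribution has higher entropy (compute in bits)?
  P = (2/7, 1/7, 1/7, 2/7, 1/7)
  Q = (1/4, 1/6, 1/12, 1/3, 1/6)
P

Computing entropies in bits:
H(P) = 2.2359
H(Q) = 2.1887

Distribution P has higher entropy.

Intuition: The distribution closer to uniform (more spread out) has higher entropy.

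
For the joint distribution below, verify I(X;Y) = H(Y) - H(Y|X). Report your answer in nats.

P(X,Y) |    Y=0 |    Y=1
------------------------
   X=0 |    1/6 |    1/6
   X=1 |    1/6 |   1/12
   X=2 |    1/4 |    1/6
I(X;Y) = 0.0086 nats

Mutual information has multiple equivalent forms:
- I(X;Y) = H(X) - H(X|Y)
- I(X;Y) = H(Y) - H(Y|X)
- I(X;Y) = H(X) + H(Y) - H(X,Y)

Computing all quantities:
H(X) = 1.0776, H(Y) = 0.6792, H(X,Y) = 1.7482
H(X|Y) = 1.0690, H(Y|X) = 0.6706

Verification:
H(X) - H(X|Y) = 1.0776 - 1.0690 = 0.0086
H(Y) - H(Y|X) = 0.6792 - 0.6706 = 0.0086
H(X) + H(Y) - H(X,Y) = 1.0776 + 0.6792 - 1.7482 = 0.0086

All forms give I(X;Y) = 0.0086 nats. ✓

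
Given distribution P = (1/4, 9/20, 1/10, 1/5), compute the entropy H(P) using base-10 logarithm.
0.5464 dits

Shannon entropy is H(X) = -Σ p(x) log p(x).

For P = (1/4, 9/20, 1/10, 1/5):
H = -1/4 × log_10(1/4) -9/20 × log_10(9/20) -1/10 × log_10(1/10) -1/5 × log_10(1/5)
H = 0.5464 dits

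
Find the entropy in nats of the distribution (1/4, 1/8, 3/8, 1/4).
1.3209 nats

Shannon entropy is H(X) = -Σ p(x) log p(x).

For P = (1/4, 1/8, 3/8, 1/4):
H = -1/4 × log_e(1/4) -1/8 × log_e(1/8) -3/8 × log_e(3/8) -1/4 × log_e(1/4)
H = 1.3209 nats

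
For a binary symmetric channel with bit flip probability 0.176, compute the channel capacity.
0.3288 bits

For a binary symmetric channel (BSC) with error probability p:
Capacity C = 1 - H(p) bits per symbol

where H(p) = -p log₂(p) - (1-p) log₂(1-p) is the binary entropy function.

H(0.176) = 0.6712 bits
C = 1 - 0.6712 = 0.3288 bits per symbol

This means we can reliably transmit up to 0.3288 bits of information per channel use.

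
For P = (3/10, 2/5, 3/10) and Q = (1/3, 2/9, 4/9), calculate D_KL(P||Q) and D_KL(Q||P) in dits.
D_KL(P||Q) = 0.0372, D_KL(Q||P) = 0.0344

KL divergence is not symmetric: D_KL(P||Q) ≠ D_KL(Q||P) in general.

D_KL(P||Q) = 0.0372 dits
D_KL(Q||P) = 0.0344 dits

No, they are not equal!

This asymmetry is why KL divergence is not a true distance metric.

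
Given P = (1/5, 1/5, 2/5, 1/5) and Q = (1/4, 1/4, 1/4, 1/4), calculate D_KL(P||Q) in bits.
0.0781 bits

KL divergence: D_KL(P||Q) = Σ p(x) log(p(x)/q(x))

Computing term by term:
  x=0: 1/5 × log_2[(1/5)/(1/4)] = 1/5 × -0.3219 = -0.0644
  x=1: 1/5 × log_2[(1/5)/(1/4)] = 1/5 × -0.3219 = -0.0644
  x=2: 2/5 × log_2[(2/5)/(1/4)] = 2/5 × 0.6781 = 0.2712
  x=3: 1/5 × log_2[(1/5)/(1/4)] = 1/5 × -0.3219 = -0.0644

D_KL(P||Q) = 0.0781 bits

Note: KL divergence is always non-negative and equals 0 iff P = Q.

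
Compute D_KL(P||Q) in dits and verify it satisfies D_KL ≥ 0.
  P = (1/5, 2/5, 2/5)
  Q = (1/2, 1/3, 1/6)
0.1042 dits

KL divergence satisfies the Gibbs inequality: D_KL(P||Q) ≥ 0 for all distributions P, Q.

D_KL(P||Q) = Σ p(x) log(p(x)/q(x))
Term by term:
  x=0: 1/5 × log_10[(1/5)/(1/2)] = -0.0796
  x=1: 2/5 × log_10[(2/5)/(1/3)] = 0.0317
  x=2: 2/5 × log_10[(2/5)/(1/6)] = 0.1521
D_KL(P||Q) = 0.1042 dits

D_KL(P||Q) = 0.1042 ≥ 0 ✓

This non-negativity is a fundamental property: relative entropy cannot be negative because it measures how different Q is from P.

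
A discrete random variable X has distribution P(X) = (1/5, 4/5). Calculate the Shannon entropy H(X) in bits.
0.7219 bits

Shannon entropy is H(X) = -Σ p(x) log p(x).

For P = (1/5, 4/5):
H = -1/5 × log_2(1/5) -4/5 × log_2(4/5)
H = 0.7219 bits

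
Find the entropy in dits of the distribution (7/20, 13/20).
0.2812 dits

Shannon entropy is H(X) = -Σ p(x) log p(x).

For P = (7/20, 13/20):
H = -7/20 × log_10(7/20) -13/20 × log_10(13/20)
H = 0.2812 dits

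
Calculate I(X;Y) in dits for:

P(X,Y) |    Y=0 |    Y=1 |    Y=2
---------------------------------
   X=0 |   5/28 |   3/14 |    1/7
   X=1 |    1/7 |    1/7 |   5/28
0.0037 dits

Mutual information: I(X;Y) = H(X) + H(Y) - H(X,Y)

Marginals:
P(X) = (15/28, 13/28), H(X) = 0.2999 dits
P(Y) = (9/28, 5/14, 9/28), H(Y) = 0.4766 dits

Joint entropy: H(X,Y) = 0.7728 dits

I(X;Y) = 0.2999 + 0.4766 - 0.7728 = 0.0037 dits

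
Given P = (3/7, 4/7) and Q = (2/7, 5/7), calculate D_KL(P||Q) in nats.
0.0463 nats

KL divergence: D_KL(P||Q) = Σ p(x) log(p(x)/q(x))

Computing term by term:
  x=0: 3/7 × log_e[(3/7)/(2/7)] = 3/7 × 0.4055 = 0.1738
  x=1: 4/7 × log_e[(4/7)/(5/7)] = 4/7 × -0.2231 = -0.1275

D_KL(P||Q) = 0.0463 nats

Note: KL divergence is always non-negative and equals 0 iff P = Q.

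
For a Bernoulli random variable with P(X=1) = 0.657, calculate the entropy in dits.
0.2793 dits

The binary entropy function is:
H(p) = -p log(p) - (1-p) log(1-p)

H(0.657) = -0.657 × log_10(0.657) - 0.343 × log_10(0.343)
H(0.657) = 0.2793 dits

Note: Binary entropy is maximized at p=0.5 (H=1 bit) and minimized at p=0 or p=1 (H=0).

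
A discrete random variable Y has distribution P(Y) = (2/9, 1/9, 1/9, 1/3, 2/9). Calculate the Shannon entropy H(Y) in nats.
1.5230 nats

Shannon entropy is H(X) = -Σ p(x) log p(x).

For P = (2/9, 1/9, 1/9, 1/3, 2/9):
H = -2/9 × log_e(2/9) -1/9 × log_e(1/9) -1/9 × log_e(1/9) -1/3 × log_e(1/3) -2/9 × log_e(2/9)
H = 1.5230 nats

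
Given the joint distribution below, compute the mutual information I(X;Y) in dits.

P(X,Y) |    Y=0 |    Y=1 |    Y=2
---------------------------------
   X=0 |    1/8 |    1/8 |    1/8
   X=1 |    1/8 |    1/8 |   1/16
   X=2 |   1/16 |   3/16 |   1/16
0.0144 dits

Mutual information: I(X;Y) = H(X) + H(Y) - H(X,Y)

Marginals:
P(X) = (3/8, 5/16, 5/16), H(X) = 0.4755 dits
P(Y) = (5/16, 7/16, 1/4), H(Y) = 0.4654 dits

Joint entropy: H(X,Y) = 0.9265 dits

I(X;Y) = 0.4755 + 0.4654 - 0.9265 = 0.0144 dits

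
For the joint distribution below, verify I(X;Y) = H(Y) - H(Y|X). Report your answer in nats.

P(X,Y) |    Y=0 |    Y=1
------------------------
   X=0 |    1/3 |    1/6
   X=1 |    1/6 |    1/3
I(X;Y) = 0.0566 nats

Mutual information has multiple equivalent forms:
- I(X;Y) = H(X) - H(X|Y)
- I(X;Y) = H(Y) - H(Y|X)
- I(X;Y) = H(X) + H(Y) - H(X,Y)

Computing all quantities:
H(X) = 0.6931, H(Y) = 0.6931, H(X,Y) = 1.3297
H(X|Y) = 0.6365, H(Y|X) = 0.6365

Verification:
H(X) - H(X|Y) = 0.6931 - 0.6365 = 0.0566
H(Y) - H(Y|X) = 0.6931 - 0.6365 = 0.0566
H(X) + H(Y) - H(X,Y) = 0.6931 + 0.6931 - 1.3297 = 0.0566

All forms give I(X;Y) = 0.0566 nats. ✓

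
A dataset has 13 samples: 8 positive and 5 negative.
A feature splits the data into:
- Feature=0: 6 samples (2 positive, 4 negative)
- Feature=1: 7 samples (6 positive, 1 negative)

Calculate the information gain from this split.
0.2188 bits

Information Gain = H(Y) - H(Y|Feature)

Before split:
P(positive) = 8/13 = 0.6154
H(Y) = 0.9612 bits

After split:
Feature=0: H = 0.9183 bits (weight = 6/13)
Feature=1: H = 0.5917 bits (weight = 7/13)
H(Y|Feature) = (6/13)×0.9183 + (7/13)×0.5917 = 0.7424 bits

Information Gain = 0.9612 - 0.7424 = 0.2188 bits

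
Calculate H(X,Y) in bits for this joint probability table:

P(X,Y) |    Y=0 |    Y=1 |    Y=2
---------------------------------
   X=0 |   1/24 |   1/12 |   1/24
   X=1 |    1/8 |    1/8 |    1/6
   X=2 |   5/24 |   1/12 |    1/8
3.0069 bits

Joint entropy is H(X,Y) = -Σ_{x,y} p(x,y) log p(x,y).

Summing over all non-zero entries:
H(X,Y) = -[1/24·log_2(1/24) + 1/12·log_2(1/12) + 1/24·log_2(1/24) + 1/8·log_2(1/8) + 1/8·log_2(1/8) + 1/6·log_2(1/6) + 5/24·log_2(5/24) + 1/12·log_2(1/12) + 1/8·log_2(1/8)]
H(X,Y) = 3.0069 bits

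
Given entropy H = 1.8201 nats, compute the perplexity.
6.1725

Perplexity is e^H (or exp(H) for natural log).

H = 1.8201 nats
Perplexity = e^1.8201 = 6.1725

Interpretation: The model's uncertainty is equivalent to choosing uniformly among 6.2 options.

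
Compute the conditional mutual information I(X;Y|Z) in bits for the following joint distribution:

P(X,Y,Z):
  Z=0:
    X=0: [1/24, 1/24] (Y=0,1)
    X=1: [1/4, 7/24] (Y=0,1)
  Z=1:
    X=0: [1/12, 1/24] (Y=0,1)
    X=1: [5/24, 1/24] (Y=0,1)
0.0096 bits

Conditional mutual information: I(X;Y|Z) = H(X|Z) + H(Y|Z) - H(X,Y|Z)

H(Z) = 0.9544
H(X,Z) = 1.6529 → H(X|Z) = 0.6984
H(Y,Z) = 1.8640 → H(Y|Z) = 0.9096
H(X,Y,Z) = 2.5528 → H(X,Y|Z) = 1.5984

I(X;Y|Z) = 0.6984 + 0.9096 - 1.5984 = 0.0096 bits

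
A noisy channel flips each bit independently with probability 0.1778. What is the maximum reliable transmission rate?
0.3248 bits

For a binary symmetric channel (BSC) with error probability p:
Capacity C = 1 - H(p) bits per symbol

where H(p) = -p log₂(p) - (1-p) log₂(1-p) is the binary entropy function.

H(0.1778) = 0.6752 bits
C = 1 - 0.6752 = 0.3248 bits per symbol

This means we can reliably transmit up to 0.3248 bits of information per channel use.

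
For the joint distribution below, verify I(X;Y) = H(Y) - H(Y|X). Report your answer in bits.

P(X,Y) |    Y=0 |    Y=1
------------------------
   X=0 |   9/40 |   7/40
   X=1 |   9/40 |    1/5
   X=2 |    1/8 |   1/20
I(X;Y) = 0.0132 bits

Mutual information has multiple equivalent forms:
- I(X;Y) = H(X) - H(X|Y)
- I(X;Y) = H(Y) - H(Y|X)
- I(X;Y) = H(X) + H(Y) - H(X,Y)

Computing all quantities:
H(X) = 1.4935, H(Y) = 0.9837, H(X,Y) = 2.4639
H(X|Y) = 1.4802, H(Y|X) = 0.9705

Verification:
H(X) - H(X|Y) = 1.4935 - 1.4802 = 0.0132
H(Y) - H(Y|X) = 0.9837 - 0.9705 = 0.0132
H(X) + H(Y) - H(X,Y) = 1.4935 + 0.9837 - 2.4639 = 0.0132

All forms give I(X;Y) = 0.0132 bits. ✓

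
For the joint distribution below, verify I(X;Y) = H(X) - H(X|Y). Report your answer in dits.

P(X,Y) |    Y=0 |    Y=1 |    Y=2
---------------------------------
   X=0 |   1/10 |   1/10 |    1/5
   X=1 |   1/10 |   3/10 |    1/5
I(X;Y) = 0.0140 dits

Mutual information has multiple equivalent forms:
- I(X;Y) = H(X) - H(X|Y)
- I(X;Y) = H(Y) - H(Y|X)
- I(X;Y) = H(X) + H(Y) - H(X,Y)

Computing all quantities:
H(X) = 0.2923, H(Y) = 0.4581, H(X,Y) = 0.7365
H(X|Y) = 0.2783, H(Y|X) = 0.4442

Verification:
H(X) - H(X|Y) = 0.2923 - 0.2783 = 0.0140
H(Y) - H(Y|X) = 0.4581 - 0.4442 = 0.0140
H(X) + H(Y) - H(X,Y) = 0.2923 + 0.4581 - 0.7365 = 0.0140

All forms give I(X;Y) = 0.0140 dits. ✓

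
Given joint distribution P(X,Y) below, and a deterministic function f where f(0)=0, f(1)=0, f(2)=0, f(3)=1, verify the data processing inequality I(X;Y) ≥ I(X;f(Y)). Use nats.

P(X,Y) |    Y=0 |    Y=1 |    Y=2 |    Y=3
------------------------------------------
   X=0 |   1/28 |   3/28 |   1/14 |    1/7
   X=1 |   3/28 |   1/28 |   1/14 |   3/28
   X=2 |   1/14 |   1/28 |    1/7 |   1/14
I(X;Y) = 0.0729, I(X;f(Y)) = 0.0127, inequality holds: 0.0729 ≥ 0.0127

Data Processing Inequality: For any Markov chain X → Y → Z, we have I(X;Y) ≥ I(X;Z).

Here Z = f(Y) is a deterministic function of Y, forming X → Y → Z.

Original I(X;Y) = 0.0729 nats

After applying f:
P(X,Z) where Z=f(Y):
- P(X,Z=0) = P(X,Y=0) + P(X,Y=1) + P(X,Y=2)
- P(X,Z=1) = P(X,Y=3)

I(X;Z) = I(X;f(Y)) = 0.0127 nats

Verification: 0.0729 ≥ 0.0127 ✓

Information cannot be created by processing; the function f can only lose information about X.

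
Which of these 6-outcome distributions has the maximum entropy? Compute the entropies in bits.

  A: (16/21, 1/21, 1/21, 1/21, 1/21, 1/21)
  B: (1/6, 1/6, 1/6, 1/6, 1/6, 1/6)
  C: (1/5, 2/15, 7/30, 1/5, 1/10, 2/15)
B

For a discrete distribution over n outcomes, entropy is maximized by the uniform distribution.

Computing entropies:
H(A) = 1.3447 bits
H(B) = 2.5850 bits
H(C) = 2.5260 bits

The uniform distribution (where all probabilities equal 1/6) achieves the maximum entropy of log_2(6) = 2.5850 bits.

Distribution B has the highest entropy.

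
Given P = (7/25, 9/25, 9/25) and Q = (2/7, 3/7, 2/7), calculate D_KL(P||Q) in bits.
0.0213 bits

KL divergence: D_KL(P||Q) = Σ p(x) log(p(x)/q(x))

Computing term by term:
  x=0: 7/25 × log_2[(7/25)/(2/7)] = 7/25 × -0.0291 = -0.0082
  x=1: 9/25 × log_2[(9/25)/(3/7)] = 9/25 × -0.2515 = -0.0906
  x=2: 9/25 × log_2[(9/25)/(2/7)] = 9/25 × 0.3334 = 0.1200

D_KL(P||Q) = 0.0213 bits

Note: KL divergence is always non-negative and equals 0 iff P = Q.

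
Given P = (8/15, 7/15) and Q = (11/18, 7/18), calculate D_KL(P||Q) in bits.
0.0180 bits

KL divergence: D_KL(P||Q) = Σ p(x) log(p(x)/q(x))

Computing term by term:
  x=0: 8/15 × log_2[(8/15)/(11/18)] = 8/15 × -0.1964 = -0.1047
  x=1: 7/15 × log_2[(7/15)/(7/18)] = 7/15 × 0.2630 = 0.1227

D_KL(P||Q) = 0.0180 bits

Note: KL divergence is always non-negative and equals 0 iff P = Q.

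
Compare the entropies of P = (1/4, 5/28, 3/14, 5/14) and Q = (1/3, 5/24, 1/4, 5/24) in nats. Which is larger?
Q

Computing entropies in nats:
H(P) = 1.3520
H(Q) = 1.3664

Distribution Q has higher entropy.

Intuition: The distribution closer to uniform (more spread out) has higher entropy.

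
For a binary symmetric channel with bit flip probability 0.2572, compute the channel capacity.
0.1775 bits

For a binary symmetric channel (BSC) with error probability p:
Capacity C = 1 - H(p) bits per symbol

where H(p) = -p log₂(p) - (1-p) log₂(1-p) is the binary entropy function.

H(0.2572) = 0.8225 bits
C = 1 - 0.8225 = 0.1775 bits per symbol

This means we can reliably transmit up to 0.1775 bits of information per channel use.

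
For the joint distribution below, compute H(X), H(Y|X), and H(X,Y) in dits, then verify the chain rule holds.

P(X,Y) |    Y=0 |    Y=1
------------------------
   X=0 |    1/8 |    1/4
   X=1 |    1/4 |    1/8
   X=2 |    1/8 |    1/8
H(X,Y) = 0.7526, H(X) = 0.4700, H(Y|X) = 0.2826 (all in dits)

Chain rule: H(X,Y) = H(X) + H(Y|X)

Left side — joint entropy directly:
H(X,Y) = -Σ p(x,y) log p(x,y) = 0.7526 dits

Right side — compute H(Y|X) from the conditional distributions:
P(X) = (3/8, 3/8, 1/4), so H(X) = 0.4700 dits
H(Y|X) = Σ_x P(X=x) · H(Y|X=x):
  P(Y|X=0) = (1/3, 2/3), H(Y|X=0) = 0.2764, weight P(X=0) = 3/8
  P(Y|X=1) = (2/3, 1/3), H(Y|X=1) = 0.2764, weight P(X=1) = 3/8
  P(Y|X=2) = (1/2, 1/2), H(Y|X=2) = 0.3010, weight P(X=2) = 1/4
H(Y|X) = 0.2826 dits

H(X) + H(Y|X) = 0.4700 + 0.2826 = 0.7526 dits

Both sides equal 0.7526 dits. ✓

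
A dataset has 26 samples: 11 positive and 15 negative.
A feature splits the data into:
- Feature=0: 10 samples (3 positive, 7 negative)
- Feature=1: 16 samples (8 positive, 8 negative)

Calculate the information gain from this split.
0.0285 bits

Information Gain = H(Y) - H(Y|Feature)

Before split:
P(positive) = 11/26 = 0.4231
H(Y) = 0.9829 bits

After split:
Feature=0: H = 0.8813 bits (weight = 10/26)
Feature=1: H = 1.0000 bits (weight = 16/26)
H(Y|Feature) = (10/26)×0.8813 + (16/26)×1.0000 = 0.9543 bits

Information Gain = 0.9829 - 0.9543 = 0.0285 bits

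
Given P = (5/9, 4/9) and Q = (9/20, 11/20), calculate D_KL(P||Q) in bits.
0.0323 bits

KL divergence: D_KL(P||Q) = Σ p(x) log(p(x)/q(x))

Computing term by term:
  x=0: 5/9 × log_2[(5/9)/(9/20)] = 5/9 × 0.3040 = 0.1689
  x=1: 4/9 × log_2[(4/9)/(11/20)] = 4/9 × -0.3074 = -0.1366

D_KL(P||Q) = 0.0323 bits

Note: KL divergence is always non-negative and equals 0 iff P = Q.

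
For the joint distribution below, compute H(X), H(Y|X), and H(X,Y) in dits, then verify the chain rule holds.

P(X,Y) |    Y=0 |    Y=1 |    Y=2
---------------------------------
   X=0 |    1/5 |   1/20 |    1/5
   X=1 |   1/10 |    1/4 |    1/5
H(X,Y) = 0.7349, H(X) = 0.2989, H(Y|X) = 0.4361 (all in dits)

Chain rule: H(X,Y) = H(X) + H(Y|X)

Left side — joint entropy directly:
H(X,Y) = -Σ p(x,y) log p(x,y) = 0.7349 dits

Right side — compute H(Y|X) from the conditional distributions:
P(X) = (9/20, 11/20), so H(X) = 0.2989 dits
H(Y|X) = Σ_x P(X=x) · H(Y|X=x):
  P(Y|X=0) = (4/9, 1/9, 4/9), H(Y|X=0) = 0.4191, weight P(X=0) = 9/20
  P(Y|X=1) = (2/11, 5/11, 4/11), H(Y|X=1) = 0.4500, weight P(X=1) = 11/20
H(Y|X) = 0.4361 dits

H(X) + H(Y|X) = 0.2989 + 0.4361 = 0.7349 dits

Both sides equal 0.7349 dits. ✓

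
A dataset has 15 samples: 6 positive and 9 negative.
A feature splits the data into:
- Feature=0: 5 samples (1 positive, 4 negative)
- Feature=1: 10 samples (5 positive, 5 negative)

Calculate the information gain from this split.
0.0636 bits

Information Gain = H(Y) - H(Y|Feature)

Before split:
P(positive) = 6/15 = 0.4000
H(Y) = 0.9710 bits

After split:
Feature=0: H = 0.7219 bits (weight = 5/15)
Feature=1: H = 1.0000 bits (weight = 10/15)
H(Y|Feature) = (5/15)×0.7219 + (10/15)×1.0000 = 0.9073 bits

Information Gain = 0.9710 - 0.9073 = 0.0636 bits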